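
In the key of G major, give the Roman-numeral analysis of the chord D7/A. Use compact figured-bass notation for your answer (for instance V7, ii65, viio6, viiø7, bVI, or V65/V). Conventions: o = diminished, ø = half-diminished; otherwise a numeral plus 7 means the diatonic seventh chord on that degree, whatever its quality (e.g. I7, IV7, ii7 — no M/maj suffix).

V43

The pitches D-F#-A-C form a dominant seventh chord rooted on D.
D is scale degree 5 in G major, and a dominant seventh chord on that degree is written V7.
With A in the bass the chord is in second inversion, so the figured bass is 43.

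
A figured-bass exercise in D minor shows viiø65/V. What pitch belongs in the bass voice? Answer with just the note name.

The applied chord viiø65/V is rooted on G#: G#-B-D-F#.
The figure 65 means first inversion — the third is in the bass.

B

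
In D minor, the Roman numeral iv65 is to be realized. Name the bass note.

Bb

iv in D minor has root G; the chord is G-Bb-D-F.
The figure 65 means first inversion — the third is in the bass.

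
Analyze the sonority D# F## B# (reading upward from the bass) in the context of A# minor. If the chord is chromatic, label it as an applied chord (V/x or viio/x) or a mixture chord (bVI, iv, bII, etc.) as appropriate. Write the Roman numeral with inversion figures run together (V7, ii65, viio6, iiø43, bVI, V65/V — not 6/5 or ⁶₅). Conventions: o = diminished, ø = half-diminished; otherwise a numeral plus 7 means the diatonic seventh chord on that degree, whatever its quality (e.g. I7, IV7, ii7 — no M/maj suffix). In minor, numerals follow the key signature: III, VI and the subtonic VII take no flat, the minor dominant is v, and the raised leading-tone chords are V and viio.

ii6

The pitches B#-D#-F## form a minor triad rooted on B#.
B# is the second degree of A# minor. This is the minor supertonic, borrowed from the parallel major (the Dorian ii).
With D# in the bass the chord is in first inversion, so the figured bass is 6.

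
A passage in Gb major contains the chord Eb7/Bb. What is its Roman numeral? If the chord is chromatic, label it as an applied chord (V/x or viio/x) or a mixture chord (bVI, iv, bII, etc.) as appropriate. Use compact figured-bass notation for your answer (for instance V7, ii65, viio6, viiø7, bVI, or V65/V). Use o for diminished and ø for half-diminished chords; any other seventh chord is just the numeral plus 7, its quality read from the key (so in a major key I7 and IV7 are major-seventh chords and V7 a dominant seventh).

V43/ii

Stacked in thirds the chord is Eb-G-Bb-Db: a dominant seventh chord on Eb.
Eb is not a diatonic chord root with this quality in Gb major, but it lies a perfect fifth above Ab (ii), so the chord functions as an applied dominant of ii.
With Bb in the bass the chord is in second inversion, so the figured bass is 43.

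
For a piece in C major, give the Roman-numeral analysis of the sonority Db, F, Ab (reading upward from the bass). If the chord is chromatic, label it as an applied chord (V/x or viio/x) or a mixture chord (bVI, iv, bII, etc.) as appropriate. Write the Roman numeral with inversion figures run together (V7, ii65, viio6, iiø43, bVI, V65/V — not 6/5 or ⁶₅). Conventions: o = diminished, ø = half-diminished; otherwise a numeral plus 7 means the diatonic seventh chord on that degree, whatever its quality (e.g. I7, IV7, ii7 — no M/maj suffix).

bII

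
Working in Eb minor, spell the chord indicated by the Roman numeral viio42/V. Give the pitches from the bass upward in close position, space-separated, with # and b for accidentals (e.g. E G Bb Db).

The slash marks an applied leading-tone chord: viio of V. In Eb minor, V is Bb, so the leading tone to it is A, a half step below.
Building a fully diminished seventh chord on A gives A-C-Eb-Gb.
The figured bass 42 indicates third inversion, placing the seventh (Gb) in the bass: Gb-A-C-Eb.

Gb A C Eb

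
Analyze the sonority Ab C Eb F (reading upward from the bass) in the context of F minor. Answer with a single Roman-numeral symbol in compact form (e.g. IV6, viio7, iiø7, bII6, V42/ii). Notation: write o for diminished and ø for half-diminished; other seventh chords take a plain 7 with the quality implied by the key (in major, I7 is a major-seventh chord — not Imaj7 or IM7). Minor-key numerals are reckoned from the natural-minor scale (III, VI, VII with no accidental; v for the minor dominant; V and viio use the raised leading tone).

The pitches F-Ab-C-Eb form a minor seventh chord rooted on F.
F is scale degree 1 in F minor, and a minor seventh chord on that degree is written i7.
With Ab in the bass the chord is in first inversion, so the figured bass is 65.

i65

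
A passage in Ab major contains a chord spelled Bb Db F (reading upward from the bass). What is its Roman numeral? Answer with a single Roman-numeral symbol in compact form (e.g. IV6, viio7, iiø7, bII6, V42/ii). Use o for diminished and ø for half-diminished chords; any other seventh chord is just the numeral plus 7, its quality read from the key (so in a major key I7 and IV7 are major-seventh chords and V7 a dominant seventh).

ii

The pitches Bb-Db-F form a minor triad rooted on Bb.
Bb is scale degree 2 in Ab major, and a minor triad on that degree is written ii.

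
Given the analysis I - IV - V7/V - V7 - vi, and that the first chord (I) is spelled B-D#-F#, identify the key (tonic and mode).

The anchor chord is a major triad on B, labeled I.
If B is scale degree 1 and the mode makes that degree carry a major triad, the tonic is B and the mode is major.

B major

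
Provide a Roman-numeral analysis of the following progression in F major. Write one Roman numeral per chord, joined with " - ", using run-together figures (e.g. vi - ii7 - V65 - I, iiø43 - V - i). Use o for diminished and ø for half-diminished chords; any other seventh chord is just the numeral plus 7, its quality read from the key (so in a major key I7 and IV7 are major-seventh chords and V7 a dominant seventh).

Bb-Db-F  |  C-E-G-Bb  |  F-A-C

Bb-Db-F: minor triad on Bb — chromatic; iv (borrowed from the parallel minor).
C-E-G-Bb: dominant seventh chord on C = scale degree 5 → V7.
F-A-C: root F is the tonic; major triad there is I.

iv - V7 - I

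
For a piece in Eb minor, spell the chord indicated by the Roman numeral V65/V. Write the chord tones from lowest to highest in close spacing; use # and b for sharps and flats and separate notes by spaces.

A C Eb F

The slash means an applied dominant: we want the dominant of V. In Eb minor, V is Bb major, and its dominant is built on F.
Building a dominant seventh chord on F gives F-A-C-Eb.
The figured bass 65 indicates first inversion, placing the third (A) in the bass: A-C-Eb-F.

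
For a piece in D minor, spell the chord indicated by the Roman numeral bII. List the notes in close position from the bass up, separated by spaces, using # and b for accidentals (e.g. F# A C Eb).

Scale degree 2 in D minor is E; lowering it a half step gives Eb. bII is the Neapolitan chord — a major triad on the lowered second degree.
So the chord is Eb-G-Bb, a major triad.

Eb G Bb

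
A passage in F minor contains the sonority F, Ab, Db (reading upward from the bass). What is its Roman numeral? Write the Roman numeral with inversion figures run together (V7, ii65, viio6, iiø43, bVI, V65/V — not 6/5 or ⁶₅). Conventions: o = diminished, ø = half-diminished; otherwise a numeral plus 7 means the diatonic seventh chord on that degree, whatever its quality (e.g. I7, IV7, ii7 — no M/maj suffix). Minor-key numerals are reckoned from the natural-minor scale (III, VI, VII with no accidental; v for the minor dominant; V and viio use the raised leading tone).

VI6

The pitches Db-F-Ab form a major triad rooted on Db.
In F minor, Db is the submediant; the diatonic major triad there is VI.
With F in the bass the chord is in first inversion, so the figured bass is 6.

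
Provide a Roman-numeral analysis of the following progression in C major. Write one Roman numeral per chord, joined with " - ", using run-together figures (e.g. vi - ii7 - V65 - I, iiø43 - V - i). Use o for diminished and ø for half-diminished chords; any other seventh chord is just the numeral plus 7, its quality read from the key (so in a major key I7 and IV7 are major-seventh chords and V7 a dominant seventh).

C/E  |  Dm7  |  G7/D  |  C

C/E: root C is the tonic; major triad there is I6.
Dm7: root D is the supertonic; minor seventh chord there is ii7.
G7/D: dominant seventh chord on G = scale degree 5 → V43.
C has root C, degree 1 in C major, so I.

I6 - ii7 - V43 - I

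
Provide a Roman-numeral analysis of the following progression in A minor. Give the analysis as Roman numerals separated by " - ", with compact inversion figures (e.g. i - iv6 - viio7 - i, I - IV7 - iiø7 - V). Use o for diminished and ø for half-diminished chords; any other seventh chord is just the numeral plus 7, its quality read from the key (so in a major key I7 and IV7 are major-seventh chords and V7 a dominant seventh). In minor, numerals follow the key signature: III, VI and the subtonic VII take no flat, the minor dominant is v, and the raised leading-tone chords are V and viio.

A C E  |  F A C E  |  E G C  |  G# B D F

A-C-E has root A, degree 1 in A minor, so i.
F-A-C-E: major seventh chord on F = scale degree 6 → VI7.
E-G-C has root C, degree 3 in A minor, so III6.
G#-B-D-F: root G# is the leading tone; fully diminished seventh chord there is viio7.

i - VI7 - III6 - viio7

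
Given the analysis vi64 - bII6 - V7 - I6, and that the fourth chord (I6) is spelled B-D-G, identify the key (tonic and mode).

G major

The chord G/B is a major triad rooted on G; its label is I6.
If G is scale degree 1 and the mode makes that degree carry a major triad, the tonic is G and the mode is major.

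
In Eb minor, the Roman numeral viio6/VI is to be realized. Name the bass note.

The applied chord viio6/VI is rooted on Bb: Bb-Db-Fb.
The figure 6 means first inversion — the third is in the bass.

Db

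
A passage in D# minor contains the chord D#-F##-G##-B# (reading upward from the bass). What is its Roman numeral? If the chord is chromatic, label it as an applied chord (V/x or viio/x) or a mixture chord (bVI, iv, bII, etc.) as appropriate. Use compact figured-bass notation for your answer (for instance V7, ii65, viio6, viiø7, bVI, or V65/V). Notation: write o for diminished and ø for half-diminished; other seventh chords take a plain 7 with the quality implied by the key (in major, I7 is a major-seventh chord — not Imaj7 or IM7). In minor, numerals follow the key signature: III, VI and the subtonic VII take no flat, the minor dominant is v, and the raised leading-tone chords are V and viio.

viiø43/V

The pitches G##-B#-D#-F## form a half-diminished seventh chord rooted on G##.
G## sits a half step below A# (V in D# minor); a diminished chord there is the applied leading-tone chord of V.
With D# in the bass the chord is in second inversion, so the figured bass is 43.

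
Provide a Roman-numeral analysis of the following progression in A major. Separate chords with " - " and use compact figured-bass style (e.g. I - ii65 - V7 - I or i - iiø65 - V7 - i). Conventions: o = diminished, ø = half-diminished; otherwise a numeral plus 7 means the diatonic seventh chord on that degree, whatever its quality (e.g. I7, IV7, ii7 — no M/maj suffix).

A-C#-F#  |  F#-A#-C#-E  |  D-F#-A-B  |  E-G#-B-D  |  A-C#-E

A-C#-F#: minor triad on F# = scale degree 6 → vi6.
F#-A#-C#-E is the secondary dominant of ii (dominant seventh chord on F#): V7/ii.
D-F#-A-B: root B is the supertonic; minor seventh chord there is ii65.
E-G#-B-D has root E, degree 5 in A major, so V7.
A-C#-E: major triad on A = scale degree 1 → I.

vi6 - V7/ii - ii65 - V7 - I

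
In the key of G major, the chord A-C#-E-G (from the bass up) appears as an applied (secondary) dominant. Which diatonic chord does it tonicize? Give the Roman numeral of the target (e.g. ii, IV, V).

V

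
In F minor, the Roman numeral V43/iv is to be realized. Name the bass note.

The applied chord V43/iv is rooted on F: F-A-C-Eb.
The figure 43 means second inversion — the fifth is in the bass.

C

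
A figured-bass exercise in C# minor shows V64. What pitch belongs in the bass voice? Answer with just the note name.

V in C# minor has root G#; the chord is G#-B#-D#.
The figure 64 means second inversion — the fifth is in the bass.

D#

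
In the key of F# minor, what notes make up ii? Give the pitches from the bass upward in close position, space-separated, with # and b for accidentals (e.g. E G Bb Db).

G# B D#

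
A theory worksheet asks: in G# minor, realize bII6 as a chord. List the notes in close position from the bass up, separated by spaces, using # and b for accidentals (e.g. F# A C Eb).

C# E A

bII6 is the Neapolitan sixth — a major triad on the lowered second degree, here in its customary first inversion. In G# minor that root is A.
So the chord is A-C#-E.
The figured bass 6 indicates first inversion, placing the third (C#) in the bass: C#-E-A.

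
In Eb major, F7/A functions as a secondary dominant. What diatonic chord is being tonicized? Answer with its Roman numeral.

The chord is a dominant seventh chord on F.
A dominant resolves down a perfect fifth: F → Bb. In Eb major, Bb is scale degree 5, i.e. V.

V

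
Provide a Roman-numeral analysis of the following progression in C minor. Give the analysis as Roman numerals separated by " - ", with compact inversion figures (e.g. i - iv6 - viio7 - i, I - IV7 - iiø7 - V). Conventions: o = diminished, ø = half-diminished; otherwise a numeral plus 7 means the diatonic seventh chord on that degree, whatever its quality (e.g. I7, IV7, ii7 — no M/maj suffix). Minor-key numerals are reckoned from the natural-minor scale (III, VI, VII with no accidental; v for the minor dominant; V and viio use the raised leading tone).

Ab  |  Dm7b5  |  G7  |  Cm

Ab: major triad on Ab = scale degree 6 → VI.
Dm7b5 has root D, degree 2 in C minor, so iiø7.
G7: root G is the dominant; dominant seventh chord there is V7.
Cm has root C, degree 1 in C minor, so i.

VI - iiø7 - V7 - i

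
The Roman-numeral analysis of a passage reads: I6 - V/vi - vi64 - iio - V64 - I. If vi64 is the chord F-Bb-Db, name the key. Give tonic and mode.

The chord Bbm/F is a minor triad rooted on Bb; its label is vi64.
vi64 on Bb implies Bb is the submediant; that puts the tonic at Db, and the lowercase numeral fits major mode.

Db major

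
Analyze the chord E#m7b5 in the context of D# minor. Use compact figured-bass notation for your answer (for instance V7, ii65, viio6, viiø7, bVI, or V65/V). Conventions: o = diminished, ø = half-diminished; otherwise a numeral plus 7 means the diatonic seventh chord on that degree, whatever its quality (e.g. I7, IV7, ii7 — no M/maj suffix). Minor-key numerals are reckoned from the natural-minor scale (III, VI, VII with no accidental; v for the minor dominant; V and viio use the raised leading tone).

The pitches E#-G#-B-D# form a half-diminished seventh chord rooted on E#.
In D# minor, E# is the supertonic; the diatonic half-diminished seventh chord there is iiø7.

iiø7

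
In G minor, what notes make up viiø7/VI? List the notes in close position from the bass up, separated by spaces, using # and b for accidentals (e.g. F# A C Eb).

viiø7/VI is a secondary leading-tone chord. The target VI is Eb in G minor; the applied chord is rooted a semitone below, on D.
Building a half-diminished seventh chord on D gives D-F-Ab-C.

D F Ab C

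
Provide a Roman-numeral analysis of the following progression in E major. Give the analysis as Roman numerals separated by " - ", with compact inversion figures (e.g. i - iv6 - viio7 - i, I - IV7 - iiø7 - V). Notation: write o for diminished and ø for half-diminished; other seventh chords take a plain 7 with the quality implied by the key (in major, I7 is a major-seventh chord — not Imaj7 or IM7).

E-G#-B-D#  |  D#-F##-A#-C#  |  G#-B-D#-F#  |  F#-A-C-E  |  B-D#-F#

I7 - V7/iii - iii7 - iiø7 - V

E-G#-B-D# has root E, degree 1 in E major, so I7.
D#-F##-A#-C#: chromatic; D# is V of iii, so V7/iii.
G#-B-D#-F#: root G# is the mediant; minor seventh chord there is iii7.
F#-A-C-E: F# with this quality isn't in the key; it's iiø7, borrowed from the parallel minor.
B-D#-F#: major triad on B = scale degree 5 → V.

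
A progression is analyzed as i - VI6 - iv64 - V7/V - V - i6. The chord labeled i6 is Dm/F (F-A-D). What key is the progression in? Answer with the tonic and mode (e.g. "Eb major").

D minor

The chord Dm/F is a minor triad rooted on D; its label is i6.
If D is scale degree 1 and the mode makes that degree carry a minor triad, the tonic is D and the mode is minor.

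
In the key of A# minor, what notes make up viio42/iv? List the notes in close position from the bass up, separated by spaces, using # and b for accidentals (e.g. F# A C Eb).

B C## E# G#

viio42/iv is a secondary leading-tone chord. The target iv is D# in A# minor; the applied chord is rooted a semitone below, on C##.
Building a fully diminished seventh chord on C## gives C##-E#-G#-B.
With the 42 figure the chord is in third inversion; from the bass B upward in close position it reads B-C##-E#-G#.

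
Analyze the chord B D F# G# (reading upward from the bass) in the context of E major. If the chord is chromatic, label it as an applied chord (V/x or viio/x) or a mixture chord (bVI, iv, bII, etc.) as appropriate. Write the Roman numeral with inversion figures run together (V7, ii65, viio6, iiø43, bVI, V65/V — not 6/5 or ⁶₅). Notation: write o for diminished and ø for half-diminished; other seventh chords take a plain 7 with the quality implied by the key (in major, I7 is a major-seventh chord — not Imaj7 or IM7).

viiø65/IV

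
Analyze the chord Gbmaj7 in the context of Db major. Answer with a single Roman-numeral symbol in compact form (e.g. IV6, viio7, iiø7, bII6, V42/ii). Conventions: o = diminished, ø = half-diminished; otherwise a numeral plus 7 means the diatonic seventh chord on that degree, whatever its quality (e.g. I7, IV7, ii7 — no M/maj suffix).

IV7

Stacked in thirds the chord is Gb-Bb-Db-F: a major seventh chord on Gb.
Gb is scale degree 4 in Db major, and a major seventh chord on that degree is written IV7.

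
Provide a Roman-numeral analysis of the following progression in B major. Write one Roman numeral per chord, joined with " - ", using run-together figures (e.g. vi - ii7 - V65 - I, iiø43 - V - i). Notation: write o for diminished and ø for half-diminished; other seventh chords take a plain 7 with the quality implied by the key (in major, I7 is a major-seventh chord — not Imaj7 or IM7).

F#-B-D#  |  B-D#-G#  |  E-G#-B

I64 - vi6 - IV

F#-B-D# has root B, degree 1 in B major, so I64.
B-D#-G# has root G#, degree 6 in B major, so vi6.
E-G#-B: root E is the subdominant; major triad there is IV.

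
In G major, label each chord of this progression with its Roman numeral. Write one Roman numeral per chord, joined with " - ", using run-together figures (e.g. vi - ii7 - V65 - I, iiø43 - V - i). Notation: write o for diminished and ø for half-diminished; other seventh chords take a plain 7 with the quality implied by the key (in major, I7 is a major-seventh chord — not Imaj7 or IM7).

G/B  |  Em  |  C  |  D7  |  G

G/B: root G is the tonic; major triad there is I6.
Em has root E, degree 6 in G major, so vi.
C has root C, degree 4 in G major, so IV.
D7: root D is the dominant; dominant seventh chord there is V7.
G: root G is the tonic; major triad there is I.

I6 - vi - IV - V7 - I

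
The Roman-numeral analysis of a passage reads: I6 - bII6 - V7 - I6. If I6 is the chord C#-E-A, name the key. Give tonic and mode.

The chord A/C# is a major triad rooted on A; its label is I6.
If A is scale degree 1 and the mode makes that degree carry a major triad, the tonic is A and the mode is major.

A major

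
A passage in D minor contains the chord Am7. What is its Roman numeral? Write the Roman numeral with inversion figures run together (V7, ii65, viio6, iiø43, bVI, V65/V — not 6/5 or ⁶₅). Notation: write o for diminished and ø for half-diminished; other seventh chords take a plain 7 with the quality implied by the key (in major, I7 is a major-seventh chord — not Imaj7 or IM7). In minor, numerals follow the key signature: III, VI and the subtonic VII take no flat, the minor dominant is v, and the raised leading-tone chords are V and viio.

Stacked in thirds the chord is A-C-E-G: a minor seventh chord on A.
A is scale degree 5 in D minor, and a minor seventh chord on that degree is written v7.

v7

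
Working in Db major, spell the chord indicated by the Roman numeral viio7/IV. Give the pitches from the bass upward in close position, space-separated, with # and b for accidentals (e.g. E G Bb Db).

viio7/IV is a secondary leading-tone chord. The target IV is Gb in Db major; the applied chord is rooted a semitone below, on F.
Building a fully diminished seventh chord on F gives F-Ab-Cb-Ebb.

F Ab Cb Ebb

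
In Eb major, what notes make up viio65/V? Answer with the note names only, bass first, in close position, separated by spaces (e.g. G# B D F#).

The slash marks an applied leading-tone chord: viio of V. In Eb major, V is Bb, so the leading tone to it is A, a half step below.
Building a fully diminished seventh chord on A gives A-C-Eb-Gb.
With the 65 figure the chord is in first inversion; from the bass C upward in close position it reads C-Eb-Gb-A.

C Eb Gb A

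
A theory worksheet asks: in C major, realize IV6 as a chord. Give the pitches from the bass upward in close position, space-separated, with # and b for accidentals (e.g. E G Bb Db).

A C F

In C major, the subdominant is F, and the diatonic chord built there is a major triad.
That chord is spelled F-A-C.
With the 6 figure the chord is in first inversion; from the bass A upward in close position it reads A-C-F.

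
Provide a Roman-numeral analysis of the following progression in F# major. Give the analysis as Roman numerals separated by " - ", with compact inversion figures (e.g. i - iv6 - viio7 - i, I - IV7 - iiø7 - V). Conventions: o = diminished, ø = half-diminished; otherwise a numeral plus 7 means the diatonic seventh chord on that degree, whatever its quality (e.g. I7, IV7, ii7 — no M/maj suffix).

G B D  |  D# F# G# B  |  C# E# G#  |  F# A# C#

bII - ii43 - V - I

G-B-D is non-diatonic — a major triad on the lowered supertonic (G): the Neapolitan chord, bII.
D#-F#-G#-B: root G# is the supertonic; minor seventh chord there is ii43.
C#-E#-G# has root C#, degree 5 in F# major, so V.
F#-A#-C#: major triad on F# = scale degree 1 → I.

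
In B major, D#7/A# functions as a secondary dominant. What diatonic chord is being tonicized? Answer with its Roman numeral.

vi

The chord is a dominant seventh chord on D#.
A dominant resolves down a perfect fifth: D# → G#. In B major, G# is scale degree 6, i.e. vi.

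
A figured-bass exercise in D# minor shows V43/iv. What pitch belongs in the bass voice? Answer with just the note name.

A#

The applied chord V43/iv is rooted on D#: D#-F##-A#-C#.
The figure 43 means second inversion — the fifth is in the bass.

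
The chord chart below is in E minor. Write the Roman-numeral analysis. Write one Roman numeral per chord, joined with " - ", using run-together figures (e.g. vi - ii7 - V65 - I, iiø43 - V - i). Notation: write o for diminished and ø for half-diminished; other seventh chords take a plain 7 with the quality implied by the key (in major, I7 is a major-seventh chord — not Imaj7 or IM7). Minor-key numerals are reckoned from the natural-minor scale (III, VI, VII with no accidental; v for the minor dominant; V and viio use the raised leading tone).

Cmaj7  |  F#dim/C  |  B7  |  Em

Cmaj7 has root C, degree 6 in E minor, so VI7.
F#dim/C has root F#, degree 2 in E minor, so iio64.
B7: root B is the dominant; dominant seventh chord there is V7.
Em: root E is the tonic; minor triad there is i.

VI7 - iio64 - V7 - i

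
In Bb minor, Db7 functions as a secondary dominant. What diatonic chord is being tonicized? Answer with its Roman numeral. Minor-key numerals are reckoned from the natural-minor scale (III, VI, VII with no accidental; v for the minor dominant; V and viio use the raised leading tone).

VI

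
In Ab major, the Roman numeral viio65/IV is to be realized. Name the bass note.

The applied chord viio65/IV is rooted on C: C-Eb-Gb-Bbb.
The figure 65 means first inversion — the third is in the bass.

Eb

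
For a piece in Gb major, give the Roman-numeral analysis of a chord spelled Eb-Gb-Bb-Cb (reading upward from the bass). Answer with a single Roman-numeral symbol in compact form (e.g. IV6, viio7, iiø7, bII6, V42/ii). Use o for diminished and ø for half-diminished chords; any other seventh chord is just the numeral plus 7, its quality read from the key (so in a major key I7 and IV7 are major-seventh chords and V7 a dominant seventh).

Stacked in thirds the chord is Cb-Eb-Gb-Bb: a major seventh chord on Cb.
Cb is scale degree 4 in Gb major, and a major seventh chord on that degree is written IV7.
With Eb in the bass the chord is in first inversion, so the figured bass is 65.

IV65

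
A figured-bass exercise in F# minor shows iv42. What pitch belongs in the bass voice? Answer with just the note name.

A

iv in F# minor has root B; the chord is B-D-F#-A.
The figure 42 means third inversion — the seventh is in the bass.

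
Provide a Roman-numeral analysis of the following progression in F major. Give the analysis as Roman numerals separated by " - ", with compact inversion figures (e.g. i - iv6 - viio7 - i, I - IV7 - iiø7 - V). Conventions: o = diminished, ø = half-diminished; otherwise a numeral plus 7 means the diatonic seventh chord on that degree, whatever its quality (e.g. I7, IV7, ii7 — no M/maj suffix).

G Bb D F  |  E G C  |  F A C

G-Bb-D-F: minor seventh chord on G = scale degree 2 → ii7.
E-G-C has root C, degree 5 in F major, so V6.
F-A-C: root F is the tonic; major triad there is I.

ii7 - V6 - I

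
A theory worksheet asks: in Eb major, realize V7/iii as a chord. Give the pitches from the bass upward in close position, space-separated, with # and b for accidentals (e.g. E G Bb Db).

D F# A C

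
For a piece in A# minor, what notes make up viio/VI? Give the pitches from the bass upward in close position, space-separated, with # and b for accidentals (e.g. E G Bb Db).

E# G# B

viio/VI is a secondary leading-tone chord. The target VI is F# in A# minor; the applied chord is rooted a semitone below, on E#.
Building a diminished triad on E# gives E#-G#-B.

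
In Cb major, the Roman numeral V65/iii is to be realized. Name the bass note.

D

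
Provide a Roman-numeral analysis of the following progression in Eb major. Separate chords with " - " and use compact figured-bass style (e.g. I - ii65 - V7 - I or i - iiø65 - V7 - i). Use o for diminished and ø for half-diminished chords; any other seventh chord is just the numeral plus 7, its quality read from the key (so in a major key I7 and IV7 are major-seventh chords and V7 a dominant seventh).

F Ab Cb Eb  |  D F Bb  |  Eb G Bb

iiø7 - V6 - I

F-Ab-Cb-Eb: half-diminished seventh chord on F — chromatic; iiø7 (borrowed from the parallel minor).
D-F-Bb: root Bb is the dominant; major triad there is V6.
Eb-G-Bb has root Eb, degree 1 in Eb major, so I.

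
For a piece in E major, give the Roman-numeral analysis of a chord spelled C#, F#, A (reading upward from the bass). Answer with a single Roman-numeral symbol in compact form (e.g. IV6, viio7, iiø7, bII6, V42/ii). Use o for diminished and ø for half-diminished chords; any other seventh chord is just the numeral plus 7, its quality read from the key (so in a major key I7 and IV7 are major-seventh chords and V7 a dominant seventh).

The pitches F#-A-C# form a minor triad rooted on F#.
In E major, F# is the supertonic; the diatonic minor triad there is ii.
With C# in the bass the chord is in second inversion, so the figured bass is 64.

ii64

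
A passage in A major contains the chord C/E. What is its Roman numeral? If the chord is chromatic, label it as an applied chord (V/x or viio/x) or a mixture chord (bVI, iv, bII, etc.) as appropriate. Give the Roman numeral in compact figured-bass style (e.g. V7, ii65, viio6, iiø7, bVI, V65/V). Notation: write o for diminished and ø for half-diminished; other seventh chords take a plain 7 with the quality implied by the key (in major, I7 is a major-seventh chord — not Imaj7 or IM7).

bIII6

The pitches C-E-G form a major triad rooted on C.
C is the lowered third degree of A major (diatonic 3 would be C#). This is a major triad on the lowered third degree, borrowed from the parallel minor.
With E in the bass the chord is in first inversion, so the figured bass is 6.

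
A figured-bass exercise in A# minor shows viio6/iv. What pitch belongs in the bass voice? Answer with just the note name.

The applied chord viio6/iv is rooted on C##: C##-E#-G#.
The figure 6 means first inversion — the third is in the bass.

E#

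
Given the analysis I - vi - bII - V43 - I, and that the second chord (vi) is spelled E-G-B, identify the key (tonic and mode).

vi is given as E-G-B — a minor triad with root E.
If E is scale degree 6 and the mode makes that degree carry a minor triad, the tonic is G and the mode is major.

G major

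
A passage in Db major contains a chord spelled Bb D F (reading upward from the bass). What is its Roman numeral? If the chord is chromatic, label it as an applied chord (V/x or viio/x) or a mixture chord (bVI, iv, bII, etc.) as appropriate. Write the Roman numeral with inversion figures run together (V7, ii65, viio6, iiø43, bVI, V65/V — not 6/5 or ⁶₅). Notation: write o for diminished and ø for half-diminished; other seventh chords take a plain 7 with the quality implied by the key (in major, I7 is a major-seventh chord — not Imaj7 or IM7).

V/ii

Stacked in thirds the chord is Bb-D-F: a major triad on Bb.
Bb is not a diatonic chord root with this quality in Db major, but it lies a perfect fifth above Eb (ii), so the chord functions as an applied dominant of ii.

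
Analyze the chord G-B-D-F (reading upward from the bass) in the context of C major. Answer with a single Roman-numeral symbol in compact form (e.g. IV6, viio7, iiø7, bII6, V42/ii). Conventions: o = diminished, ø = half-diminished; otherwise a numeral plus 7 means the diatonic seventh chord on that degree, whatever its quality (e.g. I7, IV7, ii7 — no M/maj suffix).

Stacked in thirds the chord is G-B-D-F: a dominant seventh chord on G.
In C major, G is the dominant; the diatonic dominant seventh chord there is V7.

V7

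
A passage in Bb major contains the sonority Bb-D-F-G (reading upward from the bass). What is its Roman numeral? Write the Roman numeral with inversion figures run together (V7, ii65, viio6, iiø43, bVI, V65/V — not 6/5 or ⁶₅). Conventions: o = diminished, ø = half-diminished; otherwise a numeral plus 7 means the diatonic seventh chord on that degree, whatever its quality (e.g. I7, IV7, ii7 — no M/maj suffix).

The pitches G-Bb-D-F form a minor seventh chord rooted on G.
G is scale degree 6 in Bb major, and a minor seventh chord on that degree is written vi7.
With Bb in the bass the chord is in first inversion, so the figured bass is 65.

vi65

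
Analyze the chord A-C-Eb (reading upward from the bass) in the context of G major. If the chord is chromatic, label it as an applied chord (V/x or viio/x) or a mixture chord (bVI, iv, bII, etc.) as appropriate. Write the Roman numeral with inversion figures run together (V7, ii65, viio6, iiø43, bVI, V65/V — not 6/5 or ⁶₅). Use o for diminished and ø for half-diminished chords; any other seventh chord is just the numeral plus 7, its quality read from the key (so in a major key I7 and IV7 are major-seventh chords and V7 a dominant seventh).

iio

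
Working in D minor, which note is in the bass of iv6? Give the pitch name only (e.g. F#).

iv in D minor has root G; the chord is G-Bb-D.
The figure 6 means first inversion — the third is in the bass.

Bb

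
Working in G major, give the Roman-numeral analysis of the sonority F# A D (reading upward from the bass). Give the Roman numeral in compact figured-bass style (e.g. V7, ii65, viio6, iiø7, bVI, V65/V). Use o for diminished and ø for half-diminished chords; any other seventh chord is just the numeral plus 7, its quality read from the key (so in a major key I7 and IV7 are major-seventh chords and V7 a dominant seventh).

V6

The pitches D-F#-A form a major triad rooted on D.
D is scale degree 5 in G major, and a major triad on that degree is written V.
With F# in the bass the chord is in first inversion, so the figured bass is 6.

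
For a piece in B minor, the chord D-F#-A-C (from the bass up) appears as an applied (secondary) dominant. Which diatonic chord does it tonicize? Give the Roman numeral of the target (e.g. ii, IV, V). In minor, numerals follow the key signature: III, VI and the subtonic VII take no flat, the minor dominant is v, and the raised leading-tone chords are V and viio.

The chord is a dominant seventh chord on D.
A dominant resolves down a perfect fifth: D → G. In B minor, G is scale degree 6, i.e. VI.

VI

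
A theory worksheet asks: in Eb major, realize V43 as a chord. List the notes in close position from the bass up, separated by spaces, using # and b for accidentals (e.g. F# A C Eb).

The numeral's case and figure indicate a dominant seventh chord. In Eb major its root, scale degree 5, is Bb.
Stacking thirds from Bb gives Bb-D-F-Ab.
With the 43 figure the chord is in second inversion; from the bass F upward in close position it reads F-Ab-Bb-D.

F Ab Bb D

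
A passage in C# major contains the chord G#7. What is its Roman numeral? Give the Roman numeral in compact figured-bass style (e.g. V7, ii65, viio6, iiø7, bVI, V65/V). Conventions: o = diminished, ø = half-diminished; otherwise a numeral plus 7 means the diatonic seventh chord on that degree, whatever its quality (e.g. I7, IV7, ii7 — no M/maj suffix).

V7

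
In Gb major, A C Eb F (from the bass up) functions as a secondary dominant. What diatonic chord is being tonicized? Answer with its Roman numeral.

iii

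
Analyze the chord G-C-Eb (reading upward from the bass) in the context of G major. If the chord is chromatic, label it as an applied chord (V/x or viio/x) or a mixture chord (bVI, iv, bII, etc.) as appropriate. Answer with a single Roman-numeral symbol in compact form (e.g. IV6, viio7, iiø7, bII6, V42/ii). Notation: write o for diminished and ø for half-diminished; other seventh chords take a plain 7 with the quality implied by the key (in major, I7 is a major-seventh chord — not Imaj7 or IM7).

iv64

The pitches C-Eb-G form a minor triad rooted on C.
C is the fourth degree of G major. This is the minor subdominant, borrowed from the parallel minor.
With G in the bass the chord is in second inversion, so the figured bass is 64.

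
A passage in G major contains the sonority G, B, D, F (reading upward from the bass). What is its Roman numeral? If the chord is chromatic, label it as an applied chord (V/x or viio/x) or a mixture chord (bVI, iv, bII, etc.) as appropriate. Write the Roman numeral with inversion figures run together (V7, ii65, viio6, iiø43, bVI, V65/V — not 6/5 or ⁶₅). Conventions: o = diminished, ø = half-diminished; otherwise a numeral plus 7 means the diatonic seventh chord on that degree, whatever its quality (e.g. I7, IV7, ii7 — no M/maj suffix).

Stacked in thirds the chord is G-B-D-F: a dominant seventh chord on G.
G is not a diatonic chord root with this quality in G major, but it lies a perfect fifth above C (IV), so the chord functions as an applied dominant of IV.

V7/IV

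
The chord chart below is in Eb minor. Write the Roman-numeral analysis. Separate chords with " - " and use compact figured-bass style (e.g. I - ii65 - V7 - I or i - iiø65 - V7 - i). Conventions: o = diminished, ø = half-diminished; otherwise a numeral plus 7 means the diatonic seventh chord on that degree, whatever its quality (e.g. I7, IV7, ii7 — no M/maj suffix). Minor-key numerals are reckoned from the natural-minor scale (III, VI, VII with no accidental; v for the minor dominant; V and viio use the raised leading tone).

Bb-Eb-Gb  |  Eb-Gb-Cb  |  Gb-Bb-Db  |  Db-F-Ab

i64 - VI6 - III - VII

Bb-Eb-Gb: root Eb is the tonic; minor triad there is i64.
Eb-Gb-Cb has root Cb, degree 6 in Eb minor, so VI6.
Gb-Bb-Db: major triad on Gb = scale degree 3 → III.
Db-F-Ab: root Db is the subtonic; major triad there is VII.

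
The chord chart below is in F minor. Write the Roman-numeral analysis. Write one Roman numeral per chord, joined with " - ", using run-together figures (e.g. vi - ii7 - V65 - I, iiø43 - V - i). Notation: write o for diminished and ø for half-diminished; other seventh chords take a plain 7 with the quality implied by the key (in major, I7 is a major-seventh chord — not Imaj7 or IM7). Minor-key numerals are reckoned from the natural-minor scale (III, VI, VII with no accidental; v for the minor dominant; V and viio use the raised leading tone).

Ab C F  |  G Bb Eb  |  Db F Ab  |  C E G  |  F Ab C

i6 - VII6 - VI - V - i

Ab-C-F: root F is the tonic; minor triad there is i6.
G-Bb-Eb: root Eb is the subtonic; major triad there is VII6.
Db-F-Ab has root Db, degree 6 in F minor, so VI.
C-E-G: major triad on C = scale degree 5 → V.
F-Ab-C has root F, degree 1 in F minor, so i.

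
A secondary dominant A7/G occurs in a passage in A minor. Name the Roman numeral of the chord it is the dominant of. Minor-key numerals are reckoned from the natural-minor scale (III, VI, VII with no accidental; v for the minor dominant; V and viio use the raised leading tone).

iv

The chord is a dominant seventh chord on A.
A dominant resolves down a perfect fifth: A → D. In A minor, D is scale degree 4, i.e. iv.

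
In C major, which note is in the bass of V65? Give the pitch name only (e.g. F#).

V in C major has root G; the chord is G-B-D-F.
The figure 65 means first inversion — the third is in the bass.

B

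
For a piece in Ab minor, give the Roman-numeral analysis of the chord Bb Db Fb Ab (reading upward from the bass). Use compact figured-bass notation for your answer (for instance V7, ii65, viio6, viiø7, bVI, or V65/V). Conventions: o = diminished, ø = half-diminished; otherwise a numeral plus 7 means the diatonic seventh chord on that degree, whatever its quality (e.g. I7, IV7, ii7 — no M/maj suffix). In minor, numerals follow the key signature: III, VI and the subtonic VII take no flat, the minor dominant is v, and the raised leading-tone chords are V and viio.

iiø7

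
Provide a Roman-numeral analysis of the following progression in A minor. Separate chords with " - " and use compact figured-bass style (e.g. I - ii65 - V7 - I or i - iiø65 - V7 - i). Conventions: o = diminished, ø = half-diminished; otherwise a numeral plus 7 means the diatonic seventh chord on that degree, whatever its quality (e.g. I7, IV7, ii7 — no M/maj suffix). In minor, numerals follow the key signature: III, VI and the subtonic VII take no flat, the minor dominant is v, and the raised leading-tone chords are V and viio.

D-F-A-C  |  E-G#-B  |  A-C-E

iv7 - V - i

D-F-A-C: root D is the subdominant; minor seventh chord there is iv7.
E-G#-B has root E, degree 5 in A minor, so V.
A-C-E: minor triad on A = scale degree 1 → i.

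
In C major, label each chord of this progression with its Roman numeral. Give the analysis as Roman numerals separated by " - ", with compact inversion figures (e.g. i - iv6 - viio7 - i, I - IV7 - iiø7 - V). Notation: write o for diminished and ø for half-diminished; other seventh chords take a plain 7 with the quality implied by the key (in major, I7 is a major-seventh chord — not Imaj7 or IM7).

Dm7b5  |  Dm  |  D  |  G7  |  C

Dm7b5 is non-diatonic — iiø7, a mixture chord from C minor.
Dm: root D is the supertonic; minor triad there is ii.
D: a major triad on D, the applied dominant of V → V/V.
G7: dominant seventh chord on G = scale degree 5 → V7.
C: root C is the tonic; major triad there is I.

iiø7 - ii - V/V - V7 - I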